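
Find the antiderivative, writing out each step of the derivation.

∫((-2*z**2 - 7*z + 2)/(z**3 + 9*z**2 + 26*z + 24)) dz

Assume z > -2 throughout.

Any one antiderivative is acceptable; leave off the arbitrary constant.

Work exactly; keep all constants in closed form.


Step 1. Decompose ∫((-2*z**2 - 7*z + 2)/(z**3 + 9*z**2 + 26*z + 24)) dz by partial fractions, (-2*z**2 - 7*z + 2)/(z**3 + 9*z**2 + 26*z + 24) = -1/(z + 4) - 5/(z + 3) + 4/(z + 2): now ∫(4/(z + 2)) dz + ∫(-5/(z + 3)) dz + ∫(-1/(z + 4)) dz.
Step 2. Evaluate the standard form [assuming z > -3]: now -5*log(z + 3) + ∫(4/(z + 2)) dz + ∫(-1/(z + 4)) dz.
Step 3. Evaluate the standard form [assuming z > -4]: now -5*log(z + 3) - log(z + 4) + ∫(4/(z + 2)) dz.
Step 4. Evaluate the standard form [assuming z > -2]: now 4*log(z + 2) - 5*log(z + 3) - log(z + 4).
Answer: 4*log(z + 2) - 5*log(z + 3) - log(z + 4).


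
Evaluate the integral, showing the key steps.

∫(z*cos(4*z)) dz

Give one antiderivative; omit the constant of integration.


Step 1. Integrate ∫(z*cos(4*z)) dz by parts with u = z, dv = (cos(4*z)) dz, so v = sin(4*z)/4: now z*sin(4*z)/4 + ∫(-sin(4*z)/4) dz.
Step 2. Evaluate the standard form: now z*sin(4*z)/4 + cos(4*z)/16.
Answer: z*sin(4*z)/4 + cos(4*z)/16.


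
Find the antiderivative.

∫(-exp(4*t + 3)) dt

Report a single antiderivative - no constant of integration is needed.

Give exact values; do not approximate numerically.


Answer: -exp(4*t + 3)/4.


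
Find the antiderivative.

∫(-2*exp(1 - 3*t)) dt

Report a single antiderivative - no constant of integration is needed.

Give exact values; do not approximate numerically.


Answer: 2*exp(1 - 3*t)/3.


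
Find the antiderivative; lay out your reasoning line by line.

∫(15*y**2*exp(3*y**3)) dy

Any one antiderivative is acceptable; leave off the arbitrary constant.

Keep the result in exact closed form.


Step 1. Substitute u = y**3, turning ∫(15*y**2*exp(3*y**3)) dy into ∫(5*exp(3*u)) du: now ∫(5*exp(3*u)) du.
Step 2. Evaluate the standard form: now 5*exp(3*u)/3.
Step 3. Substitute back u = y**3: now 5*exp(3*y**3)/3.
Answer: 5*exp(3*y**3)/3.


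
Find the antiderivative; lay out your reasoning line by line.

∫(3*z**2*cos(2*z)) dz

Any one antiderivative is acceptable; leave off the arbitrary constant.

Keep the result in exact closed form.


Step 1. Integrate ∫(3*z**2*cos(2*z)) dz by parts with u = z**2, dv = (3*cos(2*z)) dz, so v = 3*sin(2*z)/2: now 3*z**2*sin(2*z)/2 + ∫(-3*z*sin(2*z)) dz.
Step 2. Integrate ∫(-3*z*sin(2*z)) dz by parts with u = z, dv = (-3*sin(2*z)) dz, so v = 3*cos(2*z)/2: now 3*z**2*sin(2*z)/2 + 3*z*cos(2*z)/2 + ∫(-3*cos(2*z)/2) dz.
Step 3. Evaluate the standard form: now 3*z**2*sin(2*z)/2 + 3*z*cos(2*z)/2 - 3*sin(2*z)/4.
Answer: 3*z**2*sin(2*z)/2 + 3*z*cos(2*z)/2 - 3*sin(2*z)/4.


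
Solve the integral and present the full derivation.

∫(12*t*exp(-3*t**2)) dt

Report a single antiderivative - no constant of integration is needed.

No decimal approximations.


Step 1. Substitute u = t**2, turning ∫(12*t*exp(-3*t**2)) dt into ∫(6*exp(-3*u)) du: now ∫(6*exp(-3*u)) du.
Step 2. Evaluate the standard form: now -2*exp(-3*u).
Step 3. Substitute back u = t**2: now -2*exp(-3*t**2).
Answer: -2*exp(-3*t**2).


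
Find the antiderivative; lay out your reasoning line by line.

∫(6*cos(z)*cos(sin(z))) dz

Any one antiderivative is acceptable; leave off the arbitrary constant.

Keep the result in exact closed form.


Step 1. Substitute u = sin(z), turning ∫(6*cos(z)*cos(sin(z))) dz into ∫(6*cos(u)) du: now ∫(6*cos(u)) du.
Step 2. Evaluate the standard form: now 6*sin(u).
Step 3. Substitute back u = sin(z): now 6*sin(sin(z)).
Answer: 6*sin(sin(z)).


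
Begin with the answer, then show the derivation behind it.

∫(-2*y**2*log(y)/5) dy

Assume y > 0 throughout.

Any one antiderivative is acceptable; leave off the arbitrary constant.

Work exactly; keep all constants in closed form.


The answer is -2*y**3*log(y)/15 + 2*y**3/45.
Step 1. Integrate ∫(-2*y**2*log(y)/5) dy by parts with u = log(y), dv = (-2*y**2/5) dy, so v = -2*y**3/15 [assuming y > 0]: now -2*y**3*log(y)/15 + ∫(2*y**2/15) dy.
Step 2. Evaluate the standard form: now -2*y**3*log(y)/15 + 2*y**3/45.
Answer: -2*y**3*log(y)/15 + 2*y**3/45.


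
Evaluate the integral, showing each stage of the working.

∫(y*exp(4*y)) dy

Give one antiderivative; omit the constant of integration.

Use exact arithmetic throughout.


Step 1. Integrate ∫(y*exp(4*y)) dy by parts with u = y, dv = (exp(4*y)) dy, so v = exp(4*y)/4: now y*exp(4*y)/4 + ∫(-exp(4*y)/4) dy.
Step 2. Evaluate the standard form: now y*exp(4*y)/4 - exp(4*y)/16.
Answer: y*exp(4*y)/4 - exp(4*y)/16.


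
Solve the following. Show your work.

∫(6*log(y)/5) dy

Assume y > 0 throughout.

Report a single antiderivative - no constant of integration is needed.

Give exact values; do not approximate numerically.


Step 1. Integrate ∫(6*log(y)/5) dy by parts with u = log(y), dv = (6/5) dy, so v = 6*y/5 [assuming y > 0]: now 6*y*log(y)/5 + ∫(-6/5) dy.
Step 2. Evaluate the standard form: now 6*y*log(y)/5 - 6*y/5.
Answer: 6*y*log(y)/5 - 6*y/5.


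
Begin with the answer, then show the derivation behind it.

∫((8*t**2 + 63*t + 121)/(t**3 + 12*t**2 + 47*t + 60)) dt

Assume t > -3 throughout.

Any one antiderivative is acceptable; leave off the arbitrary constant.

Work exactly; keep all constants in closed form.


The answer is 2*log(t + 3) + 3*log(t + 4) + 3*log(t + 5).
Step 1. Decompose ∫((8*t**2 + 63*t + 121)/(t**3 + 12*t**2 + 47*t + 60)) dt by partial fractions, (8*t**2 + 63*t + 121)/(t**3 + 12*t**2 + 47*t + 60) = 3/(t + 5) + 3/(t + 4) + 2/(t + 3): now ∫(2/(t + 3)) dt + ∫(3/(t + 4)) dt + ∫(3/(t + 5)) dt.
Step 2. Evaluate the standard form [assuming t > -3]: now 2*log(t + 3) + ∫(3/(t + 4)) dt + ∫(3/(t + 5)) dt.
Step 3. Evaluate the standard form [assuming t > -5]: now 2*log(t + 3) + 3*log(t + 5) + ∫(3/(t + 4)) dt.
Step 4. Evaluate the standard form [assuming t > -4]: now 2*log(t + 3) + 3*log(t + 4) + 3*log(t + 5).
Answer: 2*log(t + 3) + 3*log(t + 4) + 3*log(t + 5).


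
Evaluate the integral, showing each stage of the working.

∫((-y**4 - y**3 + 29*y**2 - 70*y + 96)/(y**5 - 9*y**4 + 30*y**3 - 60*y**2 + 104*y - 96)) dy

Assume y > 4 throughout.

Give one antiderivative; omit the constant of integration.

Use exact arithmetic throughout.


Step 1. Decompose ∫((-y**4 - y**3 + 29*y**2 - 70*y + 96)/(y**5 - 9*y**4 + 30*y**3 - 60*y**2 + 104*y - 96)) dy by partial fractions, (-y**4 - y**3 + 29*y**2 - 70*y + 96)/(y**5 - 9*y**4 + 30*y**3 - 60*y**2 + 104*y - 96) = -3/(y**2 + 4) + 3/(y - 2) - 3/(y - 3) - 1/(y - 4): now ∫(-1/(y - 4)) dy + ∫(-3/(y - 3)) dy + ∫(3/(y - 2)) dy + ∫(-3/(y**2 + 4)) dy.
Step 2. Evaluate the standard form [assuming y > 2]: now 3*log(y - 2) + ∫(-1/(y - 4)) dy + ∫(-3/(y - 3)) dy + ∫(-3/(y**2 + 4)) dy.
Step 3. Evaluate the standard form [assuming y > 3]: now -3*log(y - 3) + 3*log(y - 2) + ∫(-1/(y - 4)) dy + ∫(-3/(y**2 + 4)) dy.
Step 4. Evaluate the standard form [assuming y > 4]: now -log(y - 4) - 3*log(y - 3) + 3*log(y - 2) + ∫(-3/(y**2 + 4)) dy.
Step 5. Evaluate the standard form: now -log(y - 4) - 3*log(y - 3) + 3*log(y - 2) - 3*atan(y/2)/2.
Answer: -log(y - 4) - 3*log(y - 3) + 3*log(y - 2) - 3*atan(y/2)/2.


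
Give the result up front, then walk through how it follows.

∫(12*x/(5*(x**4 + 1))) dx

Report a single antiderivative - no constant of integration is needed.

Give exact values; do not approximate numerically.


The answer is 6*atan(x**2)/5.
Step 1. Substitute u = x**2, turning ∫(12*x/(5*(x**4 + 1))) dx into ∫(6/(5*(u**2 + 1))) du: now ∫(6/(5*(u**2 + 1))) du.
Step 2. Evaluate the standard form: now 6*atan(u)/5.
Step 3. Substitute back u = x**2: now 6*atan(x**2)/5.
Answer: 6*atan(x**2)/5.


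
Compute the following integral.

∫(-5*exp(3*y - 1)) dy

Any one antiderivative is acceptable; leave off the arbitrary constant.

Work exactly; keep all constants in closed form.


Answer: -5*exp(3*y - 1)/3.


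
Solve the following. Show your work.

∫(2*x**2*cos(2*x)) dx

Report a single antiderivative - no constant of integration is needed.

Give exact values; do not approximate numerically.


Step 1. Integrate ∫(2*x**2*cos(2*x)) dx by parts with u = x**2, dv = (2*cos(2*x)) dx, so v = sin(2*x): now x**2*sin(2*x) + ∫(-2*x*sin(2*x)) dx.
Step 2. Integrate ∫(-2*x*sin(2*x)) dx by parts with u = x, dv = (-2*sin(2*x)) dx, so v = cos(2*x): now x**2*sin(2*x) + x*cos(2*x) + ∫(-cos(2*x)) dx.
Step 3. Evaluate the standard form: now x**2*sin(2*x) + x*cos(2*x) - sin(2*x)/2.
Answer: x**2*sin(2*x) + x*cos(2*x) - sin(2*x)/2.


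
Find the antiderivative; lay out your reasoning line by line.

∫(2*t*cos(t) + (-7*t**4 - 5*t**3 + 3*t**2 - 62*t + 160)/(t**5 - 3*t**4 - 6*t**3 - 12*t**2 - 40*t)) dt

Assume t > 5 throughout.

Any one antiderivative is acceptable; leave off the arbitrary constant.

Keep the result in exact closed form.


Step 1. Rewrite: now ∫(2*t*cos(t)) dt + ∫((-7*t**4 - 5*t**3 + 3*t**2 - 62*t + 160)/(t**5 - 3*t**4 - 6*t**3 - 12*t**2 - 40*t)) dt.
Step 2. Decompose ∫((-7*t**4 - 5*t**3 + 3*t**2 - 62*t + 160)/(t**5 - 3*t**4 - 6*t**3 - 12*t**2 - 40*t)) dt by partial fractions, (-7*t**4 - 5*t**3 + 3*t**2 - 62*t + 160)/(t**5 - 3*t**4 - 6*t**3 - 12*t**2 - 40*t) = 3/(t**2 + 4) + 2/(t + 2) - 5/(t - 5) - 4/t: now ∫(-4/t) dt + ∫(2*t*cos(t)) dt + ∫(-5/(t - 5)) dt + ∫(2/(t + 2)) dt + ∫(3/(t**2 + 4)) dt.
Step 3. Evaluate the standard form [assuming t > -2]: now 2*log(t + 2) + ∫(-4/t) dt + ∫(2*t*cos(t)) dt + ∫(-5/(t - 5)) dt + ∫(3/(t**2 + 4)) dt.
Step 4. Evaluate the standard form [assuming t > 0]: now -4*log(t) + 2*log(t + 2) + ∫(2*t*cos(t)) dt + ∫(-5/(t - 5)) dt + ∫(3/(t**2 + 4)) dt.
Step 5. Evaluate the standard form [assuming t > 5]: now -4*log(t) - 5*log(t - 5) + 2*log(t + 2) + ∫(2*t*cos(t)) dt + ∫(3/(t**2 + 4)) dt.
Step 6. Evaluate the standard form: now -4*log(t) - 5*log(t - 5) + 2*log(t + 2) + 3*atan(t/2)/2 + ∫(2*t*cos(t)) dt.
Step 7. Integrate ∫(2*t*cos(t)) dt by parts with u = t, dv = (2*cos(t)) dt, so v = 2*sin(t): now 2*t*sin(t) - 4*log(t) - 5*log(t - 5) + 2*log(t + 2) + 3*atan(t/2)/2 + ∫(-2*sin(t)) dt.
Step 8. Evaluate the standard form: now 2*t*sin(t) - 4*log(t) - 5*log(t - 5) + 2*log(t + 2) + 2*cos(t) + 3*atan(t/2)/2.
Answer: 2*t*sin(t) - 4*log(t) - 5*log(t - 5) + 2*log(t + 2) + 2*cos(t) + 3*atan(t/2)/2.


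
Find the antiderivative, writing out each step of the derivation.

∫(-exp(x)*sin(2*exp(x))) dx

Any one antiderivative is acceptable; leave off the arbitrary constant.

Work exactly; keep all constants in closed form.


Step 1. Substitute u = exp(x), turning ∫(-exp(x)*sin(2*exp(x))) dx into ∫(-sin(2*u)) du: now ∫(-sin(2*u)) du.
Step 2. Evaluate the standard form: now cos(2*u)/2.
Step 3. Substitute back u = exp(x): now cos(2*exp(x))/2.
Answer: cos(2*exp(x))/2.


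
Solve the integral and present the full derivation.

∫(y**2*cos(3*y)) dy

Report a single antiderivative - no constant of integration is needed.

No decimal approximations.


Step 1. Integrate ∫(y**2*cos(3*y)) dy by parts with u = y**2, dv = (cos(3*y)) dy, so v = sin(3*y)/3: now y**2*sin(3*y)/3 + ∫(-2*y*sin(3*y)/3) dy.
Step 2. Integrate ∫(-2*y*sin(3*y)/3) dy by parts with u = y, dv = (-2*sin(3*y)/3) dy, so v = 2*cos(3*y)/9: now y**2*sin(3*y)/3 + 2*y*cos(3*y)/9 + ∫(-2*cos(3*y)/9) dy.
Step 3. Evaluate the standard form: now y**2*sin(3*y)/3 + 2*y*cos(3*y)/9 - 2*sin(3*y)/27.
Answer: y**2*sin(3*y)/3 + 2*y*cos(3*y)/9 - 2*sin(3*y)/27.


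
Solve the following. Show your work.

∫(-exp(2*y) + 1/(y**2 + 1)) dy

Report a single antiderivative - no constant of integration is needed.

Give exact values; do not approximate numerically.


Step 1. Rewrite: now ∫(1/(y**2 + 1)) dy + ∫(-exp(2*y)) dy.
Step 2. Evaluate the standard form: now -exp(2*y)/2 + ∫(1/(y**2 + 1)) dy.
Step 3. Evaluate the standard form: now -exp(2*y)/2 + atan(y).
Answer: -exp(2*y)/2 + atan(y).


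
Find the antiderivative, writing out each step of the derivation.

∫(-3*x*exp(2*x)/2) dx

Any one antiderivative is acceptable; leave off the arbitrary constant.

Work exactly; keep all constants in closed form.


Step 1. Integrate ∫(-3*x*exp(2*x)/2) dx by parts with u = x, dv = (-3*exp(2*x)/2) dx, so v = -3*exp(2*x)/4: now -3*x*exp(2*x)/4 + ∫(3*exp(2*x)/4) dx.
Step 2. Evaluate the standard form: now -3*x*exp(2*x)/4 + 3*exp(2*x)/8.
Answer: -3*x*exp(2*x)/4 + 3*exp(2*x)/8.


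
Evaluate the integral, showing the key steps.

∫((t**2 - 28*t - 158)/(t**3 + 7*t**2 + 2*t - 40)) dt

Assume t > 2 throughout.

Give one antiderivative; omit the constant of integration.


Step 1. Decompose ∫((t**2 - 28*t - 158)/(t**3 + 7*t**2 + 2*t - 40)) dt by partial fractions, (t**2 - 28*t - 158)/(t**3 + 7*t**2 + 2*t - 40) = 1/(t + 5) + 5/(t + 4) - 5/(t - 2): now ∫(-5/(t - 2)) dt + ∫(5/(t + 4)) dt + ∫(1/(t + 5)) dt.
Step 2. Evaluate the standard form [assuming t > 2]: now -5*log(t - 2) + ∫(5/(t + 4)) dt + ∫(1/(t + 5)) dt.
Step 3. Evaluate the standard form [assuming t > -5]: now -5*log(t - 2) + log(t + 5) + ∫(5/(t + 4)) dt.
Step 4. Evaluate the standard form [assuming t > -4]: now -5*log(t - 2) + 5*log(t + 4) + log(t + 5).
Answer: -5*log(t - 2) + 5*log(t + 4) + log(t + 5).


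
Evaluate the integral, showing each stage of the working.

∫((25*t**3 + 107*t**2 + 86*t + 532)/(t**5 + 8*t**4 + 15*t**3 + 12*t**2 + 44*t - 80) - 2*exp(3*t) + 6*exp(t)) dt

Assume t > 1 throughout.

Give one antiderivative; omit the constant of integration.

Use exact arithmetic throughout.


Step 1. Rewrite: now ∫((25*t**3 + 107*t**2 + 86*t + 532)/(t**5 + 8*t**4 + 15*t**3 + 12*t**2 + 44*t - 80)) dt + ∫(6*exp(t)) dt + ∫(-2*exp(3*t)) dt.
Step 2. Evaluate the standard form: now 6*exp(t) + ∫((25*t**3 + 107*t**2 + 86*t + 532)/(t**5 + 8*t**4 + 15*t**3 + 12*t**2 + 44*t - 80)) dt + ∫(-2*exp(3*t)) dt.
Step 3. Evaluate the standard form: now -2*exp(3*t)/3 + 6*exp(t) + ∫((25*t**3 + 107*t**2 + 86*t + 532)/(t**5 + 8*t**4 + 15*t**3 + 12*t**2 + 44*t - 80)) dt.
Step 4. Decompose ∫((25*t**3 + 107*t**2 + 86*t + 532)/(t**5 + 8*t**4 + 15*t**3 + 12*t**2 + 44*t - 80)) dt by partial fractions, (25*t**3 + 107*t**2 + 86*t + 532)/(t**5 + 8*t**4 + 15*t**3 + 12*t**2 + 44*t - 80) = -2/(t**2 + 4) - 2/(t + 5) - 3/(t + 4) + 5/(t - 1): now -2*exp(3*t)/3 + 6*exp(t) + ∫(5/(t - 1)) dt + ∫(-3/(t + 4)) dt + ∫(-2/(t + 5)) dt + ∫(-2/(t**2 + 4)) dt.
Step 5. Evaluate the standard form [assuming t > -4]: now -2*exp(3*t)/3 + 6*exp(t) - 3*log(t + 4) + ∫(5/(t - 1)) dt + ∫(-2/(t + 5)) dt + ∫(-2/(t**2 + 4)) dt.
Step 6. Evaluate the standard form [assuming t > -5]: now -2*exp(3*t)/3 + 6*exp(t) - 3*log(t + 4) - 2*log(t + 5) + ∫(5/(t - 1)) dt + ∫(-2/(t**2 + 4)) dt.
Step 7. Evaluate the standard form [assuming t > 1]: now -2*exp(3*t)/3 + 6*exp(t) + 5*log(t - 1) - 3*log(t + 4) - 2*log(t + 5) + ∫(-2/(t**2 + 4)) dt.
Step 8. Evaluate the standard form: now -2*exp(3*t)/3 + 6*exp(t) + 5*log(t - 1) - 3*log(t + 4) - 2*log(t + 5) - atan(t/2).
Answer: -2*exp(3*t)/3 + 6*exp(t) + 5*log(t - 1) - 3*log(t + 4) - 2*log(t + 5) - atan(t/2).


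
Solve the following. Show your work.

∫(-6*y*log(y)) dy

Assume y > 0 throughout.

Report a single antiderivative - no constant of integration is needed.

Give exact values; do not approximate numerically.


Step 1. Integrate ∫(-6*y*log(y)) dy by parts with u = log(y), dv = (-6*y) dy, so v = -3*y**2 [assuming y > 0]: now -3*y**2*log(y) + ∫(3*y) dy.
Step 2. Evaluate the standard form: now -3*y**2*log(y) + 3*y**2/2.
Answer: -3*y**2*log(y) + 3*y**2/2.


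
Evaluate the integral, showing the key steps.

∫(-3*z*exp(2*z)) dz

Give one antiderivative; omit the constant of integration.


Step 1. Integrate ∫(-3*z*exp(2*z)) dz by parts with u = z, dv = (-3*exp(2*z)) dz, so v = -3*exp(2*z)/2: now -3*z*exp(2*z)/2 + ∫(3*exp(2*z)/2) dz.
Step 2. Evaluate the standard form: now -3*z*exp(2*z)/2 + 3*exp(2*z)/4.
Answer: -3*z*exp(2*z)/2 + 3*exp(2*z)/4.


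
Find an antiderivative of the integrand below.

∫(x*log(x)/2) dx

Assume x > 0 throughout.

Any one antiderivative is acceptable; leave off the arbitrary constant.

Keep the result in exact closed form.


Answer: x**2*log(x)/4 - x**2/8.


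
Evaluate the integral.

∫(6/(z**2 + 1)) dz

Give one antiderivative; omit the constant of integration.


Answer: 6*atan(z).


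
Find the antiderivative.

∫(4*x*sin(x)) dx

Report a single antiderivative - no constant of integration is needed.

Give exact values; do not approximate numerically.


Answer: -4*x*cos(x) + 4*sin(x).


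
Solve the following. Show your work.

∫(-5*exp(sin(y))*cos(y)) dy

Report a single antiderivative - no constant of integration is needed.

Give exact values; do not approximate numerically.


Step 1. Substitute u = sin(y), turning ∫(-5*exp(sin(y))*cos(y)) dy into ∫(-5*exp(u)) du: now ∫(-5*exp(u)) du.
Step 2. Evaluate the standard form: now -5*exp(u).
Step 3. Substitute back u = sin(y): now -5*exp(sin(y)).
Answer: -5*exp(sin(y)).


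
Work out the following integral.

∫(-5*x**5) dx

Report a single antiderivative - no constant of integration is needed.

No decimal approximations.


Answer: -5*x**6/6.


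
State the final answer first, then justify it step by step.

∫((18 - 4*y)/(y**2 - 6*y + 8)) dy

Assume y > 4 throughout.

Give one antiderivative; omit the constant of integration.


The answer is log(y - 4) - 5*log(y - 2).
Step 1. Decompose ∫((18 - 4*y)/(y**2 - 6*y + 8)) dy by partial fractions, (18 - 4*y)/(y**2 - 6*y + 8) = -5/(y - 2) + 1/(y - 4): now ∫(1/(y - 4)) dy + ∫(-5/(y - 2)) dy.
Step 2. Evaluate the standard form [assuming y > 4]: now log(y - 4) + ∫(-5/(y - 2)) dy.
Step 3. Evaluate the standard form [assuming y > 2]: now log(y - 4) - 5*log(y - 2).
Answer: log(y - 4) - 5*log(y - 2).


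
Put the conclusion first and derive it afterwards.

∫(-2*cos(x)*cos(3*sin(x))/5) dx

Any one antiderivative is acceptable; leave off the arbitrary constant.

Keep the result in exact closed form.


The answer is -2*sin(3*sin(x))/15.
Step 1. Substitute u = sin(x), turning ∫(-2*cos(x)*cos(3*sin(x))/5) dx into ∫(-2*cos(3*u)/5) du: now ∫(-2*cos(3*u)/5) du.
Step 2. Evaluate the standard form: now -2*sin(3*u)/15.
Step 3. Substitute back u = sin(x): now -2*sin(3*sin(x))/15.
Answer: -2*sin(3*sin(x))/15.


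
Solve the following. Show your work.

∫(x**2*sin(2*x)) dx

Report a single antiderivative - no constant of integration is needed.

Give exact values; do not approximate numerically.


Step 1. Integrate ∫(x**2*sin(2*x)) dx by parts with u = x**2, dv = (sin(2*x)) dx, so v = -cos(2*x)/2: now -x**2*cos(2*x)/2 + ∫(x*cos(2*x)) dx.
Step 2. Integrate ∫(x*cos(2*x)) dx by parts with u = x, dv = (cos(2*x)) dx, so v = sin(2*x)/2: now -x**2*cos(2*x)/2 + x*sin(2*x)/2 + ∫(-sin(2*x)/2) dx.
Step 3. Evaluate the standard form: now -x**2*cos(2*x)/2 + x*sin(2*x)/2 + cos(2*x)/4.
Answer: -x**2*cos(2*x)/2 + x*sin(2*x)/2 + cos(2*x)/4.


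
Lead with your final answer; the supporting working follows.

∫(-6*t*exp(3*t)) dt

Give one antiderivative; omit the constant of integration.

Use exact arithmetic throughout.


The answer is -2*t*exp(3*t) + 2*exp(3*t)/3.
Step 1. Integrate ∫(-6*t*exp(3*t)) dt by parts with u = t, dv = (-6*exp(3*t)) dt, so v = -2*exp(3*t): now -2*t*exp(3*t) + ∫(2*exp(3*t)) dt.
Step 2. Evaluate the standard form: now -2*t*exp(3*t) + 2*exp(3*t)/3.
Answer: -2*t*exp(3*t) + 2*exp(3*t)/3.


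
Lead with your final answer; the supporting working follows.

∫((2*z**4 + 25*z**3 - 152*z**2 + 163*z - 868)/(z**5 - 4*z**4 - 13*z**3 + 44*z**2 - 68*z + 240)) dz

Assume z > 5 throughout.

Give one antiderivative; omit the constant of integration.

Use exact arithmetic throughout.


The answer is log(z - 5) + 5*log(z - 3) - 4*log(z + 4) - 3*atan(z/2)/2.
Step 1. Decompose ∫((2*z**4 + 25*z**3 - 152*z**2 + 163*z - 868)/(z**5 - 4*z**4 - 13*z**3 + 44*z**2 - 68*z + 240)) dz by partial fractions, (2*z**4 + 25*z**3 - 152*z**2 + 163*z - 868)/(z**5 - 4*z**4 - 13*z**3 + 44*z**2 - 68*z + 240) = -3/(z**2 + 4) - 4/(z + 4) + 5/(z - 3) + 1/(z - 5): now ∫(1/(z - 5)) dz + ∫(5/(z - 3)) dz + ∫(-4/(z + 4)) dz + ∫(-3/(z**2 + 4)) dz.
Step 2. Evaluate the standard form [assuming z > -4]: now -4*log(z + 4) + ∫(1/(z - 5)) dz + ∫(5/(z - 3)) dz + ∫(-3/(z**2 + 4)) dz.
Step 3. Evaluate the standard form [assuming z > 3]: now 5*log(z - 3) - 4*log(z + 4) + ∫(1/(z - 5)) dz + ∫(-3/(z**2 + 4)) dz.
Step 4. Evaluate the standard form [assuming z > 5]: now log(z - 5) + 5*log(z - 3) - 4*log(z + 4) + ∫(-3/(z**2 + 4)) dz.
Step 5. Evaluate the standard form: now log(z - 5) + 5*log(z - 3) - 4*log(z + 4) - 3*atan(z/2)/2.
Answer: log(z - 5) + 5*log(z - 3) - 4*log(z + 4) - 3*atan(z/2)/2.


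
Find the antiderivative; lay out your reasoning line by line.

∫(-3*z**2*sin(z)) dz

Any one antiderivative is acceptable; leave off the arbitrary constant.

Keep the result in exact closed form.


Step 1. Integrate ∫(-3*z**2*sin(z)) dz by parts with u = z**2, dv = (-3*sin(z)) dz, so v = 3*cos(z): now 3*z**2*cos(z) + ∫(-6*z*cos(z)) dz.
Step 2. Integrate ∫(-6*z*cos(z)) dz by parts with u = z, dv = (-6*cos(z)) dz, so v = -6*sin(z): now 3*z**2*cos(z) - 6*z*sin(z) + ∫(6*sin(z)) dz.
Step 3. Evaluate the standard form: now 3*z**2*cos(z) - 6*z*sin(z) - 6*cos(z).
Answer: 3*z**2*cos(z) - 6*z*sin(z) - 6*cos(z).


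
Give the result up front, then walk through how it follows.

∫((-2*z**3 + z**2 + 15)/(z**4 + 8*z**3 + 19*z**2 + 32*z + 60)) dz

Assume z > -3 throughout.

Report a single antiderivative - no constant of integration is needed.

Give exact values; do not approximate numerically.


The answer is 3*log(z + 3) - 5*log(z + 5) + atan(z/2)/2.
Step 1. Decompose ∫((-2*z**3 + z**2 + 15)/(z**4 + 8*z**3 + 19*z**2 + 32*z + 60)) dz by partial fractions, (-2*z**3 + z**2 + 15)/(z**4 + 8*z**3 + 19*z**2 + 32*z + 60) = 1/(z**2 + 4) - 5/(z + 5) + 3/(z + 3): now ∫(3/(z + 3)) dz + ∫(-5/(z + 5)) dz + ∫(1/(z**2 + 4)) dz.
Step 2. Evaluate the standard form [assuming z > -3]: now 3*log(z + 3) + ∫(-5/(z + 5)) dz + ∫(1/(z**2 + 4)) dz.
Step 3. Evaluate the standard form [assuming z > -5]: now 3*log(z + 3) - 5*log(z + 5) + ∫(1/(z**2 + 4)) dz.
Step 4. Evaluate the standard form: now 3*log(z + 3) - 5*log(z + 5) + atan(z/2)/2.
Answer: 3*log(z + 3) - 5*log(z + 5) + atan(z/2)/2.


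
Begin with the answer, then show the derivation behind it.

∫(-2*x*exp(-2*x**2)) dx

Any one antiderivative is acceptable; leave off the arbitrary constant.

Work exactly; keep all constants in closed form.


The answer is exp(-2*x**2)/2.
Step 1. Substitute u = x**2, turning ∫(-2*x*exp(-2*x**2)) dx into ∫(-exp(-2*u)) du: now ∫(-exp(-2*u)) du.
Step 2. Evaluate the standard form: now exp(-2*u)/2.
Step 3. Substitute back u = x**2: now exp(-2*x**2)/2.
Answer: exp(-2*x**2)/2.


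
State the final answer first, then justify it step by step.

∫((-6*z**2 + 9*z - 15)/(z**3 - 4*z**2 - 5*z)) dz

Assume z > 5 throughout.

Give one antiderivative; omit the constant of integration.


The answer is 3*log(z) - 4*log(z - 5) - 5*log(z + 1).
Step 1. Decompose ∫((-6*z**2 + 9*z - 15)/(z**3 - 4*z**2 - 5*z)) dz by partial fractions, (-6*z**2 + 9*z - 15)/(z**3 - 4*z**2 - 5*z) = -5/(z + 1) - 4/(z - 5) + 3/z: now ∫(3/z) dz + ∫(-4/(z - 5)) dz + ∫(-5/(z + 1)) dz.
Step 2. Evaluate the standard form [assuming z > 0]: now 3*log(z) + ∫(-4/(z - 5)) dz + ∫(-5/(z + 1)) dz.
Step 3. Evaluate the standard form [assuming z > -1]: now 3*log(z) - 5*log(z + 1) + ∫(-4/(z - 5)) dz.
Step 4. Evaluate the standard form [assuming z > 5]: now 3*log(z) - 4*log(z - 5) - 5*log(z + 1).
Answer: 3*log(z) - 4*log(z - 5) - 5*log(z + 1).


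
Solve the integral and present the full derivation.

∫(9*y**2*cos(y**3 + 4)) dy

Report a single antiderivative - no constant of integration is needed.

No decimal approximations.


Step 1. Substitute u = y**3 + 4, turning ∫(9*y**2*cos(y**3 + 4)) dy into ∫(3*cos(u)) du: now ∫(3*cos(u)) du.
Step 2. Evaluate the standard form: now 3*sin(u).
Step 3. Substitute back u = y**3 + 4: now 3*sin(y**3 + 4).
Answer: 3*sin(y**3 + 4).


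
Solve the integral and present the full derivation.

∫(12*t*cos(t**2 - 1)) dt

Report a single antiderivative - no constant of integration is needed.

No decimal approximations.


Step 1. Substitute u = t**2 - 1, turning ∫(12*t*cos(t**2 - 1)) dt into ∫(6*cos(u)) du: now ∫(6*cos(u)) du.
Step 2. Evaluate the standard form: now 6*sin(u).
Step 3. Substitute back u = t**2 - 1: now 6*sin(t**2 - 1).
Answer: 6*sin(t**2 - 1).


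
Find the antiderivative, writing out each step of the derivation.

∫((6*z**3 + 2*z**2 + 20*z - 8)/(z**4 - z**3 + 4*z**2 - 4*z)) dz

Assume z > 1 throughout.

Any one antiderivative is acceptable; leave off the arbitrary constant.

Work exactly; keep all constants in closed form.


Step 1. Decompose ∫((6*z**3 + 2*z**2 + 20*z - 8)/(z**4 - z**3 + 4*z**2 - 4*z)) dz by partial fractions, (6*z**3 + 2*z**2 + 20*z - 8)/(z**4 - z**3 + 4*z**2 - 4*z) = 4/(z**2 + 4) + 4/(z - 1) + 2/z: now ∫(2/z) dz + ∫(4/(z - 1)) dz + ∫(4/(z**2 + 4)) dz.
Step 2. Evaluate the standard form [assuming z > 1]: now 4*log(z - 1) + ∫(2/z) dz + ∫(4/(z**2 + 4)) dz.
Step 3. Evaluate the standard form [assuming z > 0]: now 2*log(z) + 4*log(z - 1) + ∫(4/(z**2 + 4)) dz.
Step 4. Evaluate the standard form: now 2*log(z) + 4*log(z - 1) + 2*atan(z/2).
Answer: 2*log(z) + 4*log(z - 1) + 2*atan(z/2).


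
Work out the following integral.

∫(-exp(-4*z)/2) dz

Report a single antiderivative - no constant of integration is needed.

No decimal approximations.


Answer: exp(-4*z)/8.


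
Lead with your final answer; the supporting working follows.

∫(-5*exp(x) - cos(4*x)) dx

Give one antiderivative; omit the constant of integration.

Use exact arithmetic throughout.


The answer is -5*exp(x) - sin(4*x)/4.
Step 1. Rewrite: now ∫(-5*exp(x)) dx + ∫(-cos(4*x)) dx.
Step 2. Evaluate the standard form: now -sin(4*x)/4 + ∫(-5*exp(x)) dx.
Step 3. Evaluate the standard form: now -5*exp(x) - sin(4*x)/4.
Answer: -5*exp(x) - sin(4*x)/4.


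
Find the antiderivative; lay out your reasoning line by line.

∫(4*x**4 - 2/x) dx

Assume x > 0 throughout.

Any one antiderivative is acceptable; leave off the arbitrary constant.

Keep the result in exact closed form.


Step 1. Rewrite: now ∫(-2/x) dx + ∫(4*x**4) dx.
Step 2. Evaluate the standard form [assuming x > 0]: now -2*log(x) + ∫(4*x**4) dx.
Step 3. Evaluate the standard form: now 4*x**5/5 - 2*log(x).
Answer: 4*x**5/5 - 2*log(x).


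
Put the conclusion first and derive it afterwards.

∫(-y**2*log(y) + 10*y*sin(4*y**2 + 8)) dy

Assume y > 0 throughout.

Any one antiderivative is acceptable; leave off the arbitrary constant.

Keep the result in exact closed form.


The answer is -y**3*log(y)/3 + y**3/9 - 5*cos(4*y**2 + 8)/4.
Step 1. Rewrite: now ∫(10*y*sin(4*y**2 + 8)) dy + ∫(-y**2*log(y)) dy.
Step 2. Integrate ∫(-y**2*log(y)) dy by parts with u = log(y), dv = (-y**2) dy, so v = -y**3/3 [assuming y > 0]: now -y**3*log(y)/3 + ∫(y**2/3) dy + ∫(10*y*sin(4*y**2 + 8)) dy.
Step 3. Evaluate the standard form: now -y**3*log(y)/3 + y**3/9 + ∫(10*y*sin(4*y**2 + 8)) dy.
Step 4. Substitute u = y**2 + 2, turning ∫(10*y*sin(4*y**2 + 8)) dy into ∫(5*sin(4*u)) du: now -y**3*log(y)/3 + y**3/9 + ∫(5*sin(4*u)) du.
Step 5. Evaluate the standard form: now -y**3*log(y)/3 + y**3/9 - 5*cos(4*u)/4.
Step 6. Substitute back u = y**2 + 2: now -y**3*log(y)/3 + y**3/9 - 5*cos(4*y**2 + 8)/4.
Answer: -y**3*log(y)/3 + y**3/9 - 5*cos(4*y**2 + 8)/4.


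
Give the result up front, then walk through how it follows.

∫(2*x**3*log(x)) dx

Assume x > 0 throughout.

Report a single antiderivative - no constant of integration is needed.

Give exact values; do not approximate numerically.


The answer is x**4*log(x)/2 - x**4/8.
Step 1. Integrate ∫(2*x**3*log(x)) dx by parts with u = log(x), dv = (2*x**3) dx, so v = x**4/2 [assuming x > 0]: now x**4*log(x)/2 + ∫(-x**3/2) dx.
Step 2. Evaluate the standard form: now x**4*log(x)/2 - x**4/8.
Answer: x**4*log(x)/2 - x**4/8.


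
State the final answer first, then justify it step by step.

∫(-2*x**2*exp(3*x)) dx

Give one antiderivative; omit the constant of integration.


The answer is -2*x**2*exp(3*x)/3 + 4*x*exp(3*x)/9 - 4*exp(3*x)/27.
Step 1. Integrate ∫(-2*x**2*exp(3*x)) dx by parts with u = x**2, dv = (-2*exp(3*x)) dx, so v = -2*exp(3*x)/3: now -2*x**2*exp(3*x)/3 + ∫(4*x*exp(3*x)/3) dx.
Step 2. Integrate ∫(4*x*exp(3*x)/3) dx by parts with u = x, dv = (4*exp(3*x)/3) dx, so v = 4*exp(3*x)/9: now -2*x**2*exp(3*x)/3 + 4*x*exp(3*x)/9 + ∫(-4*exp(3*x)/9) dx.
Step 3. Evaluate the standard form: now -2*x**2*exp(3*x)/3 + 4*x*exp(3*x)/9 - 4*exp(3*x)/27.
Answer: -2*x**2*exp(3*x)/3 + 4*x*exp(3*x)/9 - 4*exp(3*x)/27.


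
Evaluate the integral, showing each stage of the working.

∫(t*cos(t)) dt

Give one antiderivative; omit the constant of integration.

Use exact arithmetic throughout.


Step 1. Integrate ∫(t*cos(t)) dt by parts with u = t, dv = (cos(t)) dt, so v = sin(t): now t*sin(t) + ∫(-sin(t)) dt.
Step 2. Evaluate the standard form: now t*sin(t) + cos(t).
Answer: t*sin(t) + cos(t).


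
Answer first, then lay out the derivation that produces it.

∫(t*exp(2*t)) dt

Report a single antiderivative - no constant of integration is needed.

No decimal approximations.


The answer is t*exp(2*t)/2 - exp(2*t)/4.
Step 1. Integrate ∫(t*exp(2*t)) dt by parts with u = t, dv = (exp(2*t)) dt, so v = exp(2*t)/2: now t*exp(2*t)/2 + ∫(-exp(2*t)/2) dt.
Step 2. Evaluate the standard form: now t*exp(2*t)/2 - exp(2*t)/4.
Answer: t*exp(2*t)/2 - exp(2*t)/4.


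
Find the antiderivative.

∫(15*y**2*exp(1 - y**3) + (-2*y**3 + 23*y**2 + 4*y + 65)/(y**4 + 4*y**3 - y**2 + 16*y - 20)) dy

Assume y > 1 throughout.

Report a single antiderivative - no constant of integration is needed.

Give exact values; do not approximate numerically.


Answer: -5*exp(1 - y**3) + 3*log(y - 1) - 5*log(y + 5) + 3*atan(y/2)/2.


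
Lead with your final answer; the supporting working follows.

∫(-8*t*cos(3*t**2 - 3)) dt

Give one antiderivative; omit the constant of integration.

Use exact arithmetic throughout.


The answer is -4*sin(3*t**2 - 3)/3.
Step 1. Substitute u = t**2 - 1, turning ∫(-8*t*cos(3*t**2 - 3)) dt into ∫(-4*cos(3*u)) du: now ∫(-4*cos(3*u)) du.
Step 2. Evaluate the standard form: now -4*sin(3*u)/3.
Step 3. Substitute back u = t**2 - 1: now -4*sin(3*t**2 - 3)/3.
Answer: -4*sin(3*t**2 - 3)/3.


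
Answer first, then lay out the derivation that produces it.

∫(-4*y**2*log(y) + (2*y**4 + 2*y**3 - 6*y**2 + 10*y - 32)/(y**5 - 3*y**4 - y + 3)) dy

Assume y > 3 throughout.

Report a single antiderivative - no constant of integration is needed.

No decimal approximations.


The answer is -4*y**3*log(y)/3 + 4*y**3/9 + 2*log(y - 3) + 3*log(y - 1) - 3*log(y + 1) - 4*atan(y).
Step 1. Rewrite: now ∫(-4*y**2*log(y)) dy + ∫((2*y**4 + 2*y**3 - 6*y**2 + 10*y - 32)/(y**5 - 3*y**4 - y + 3)) dy.
Step 2. Integrate ∫(-4*y**2*log(y)) dy by parts with u = log(y), dv = (-4*y**2) dy, so v = -4*y**3/3 [assuming y > 0]: now -4*y**3*log(y)/3 + ∫(4*y**2/3) dy + ∫((2*y**4 + 2*y**3 - 6*y**2 + 10*y - 32)/(y**5 - 3*y**4 - y + 3)) dy.
Step 3. Evaluate the standard form: now -4*y**3*log(y)/3 + 4*y**3/9 + ∫((2*y**4 + 2*y**3 - 6*y**2 + 10*y - 32)/(y**5 - 3*y**4 - y + 3)) dy.
Step 4. Decompose ∫((2*y**4 + 2*y**3 - 6*y**2 + 10*y - 32)/(y**5 - 3*y**4 - y + 3)) dy by partial fractions, (2*y**4 + 2*y**3 - 6*y**2 + 10*y - 32)/(y**5 - 3*y**4 - y + 3) = -4/(y**2 + 1) - 3/(y + 1) + 3/(y - 1) + 2/(y - 3): now -4*y**3*log(y)/3 + 4*y**3/9 + ∫(2/(y - 3)) dy + ∫(3/(y - 1)) dy + ∫(-3/(y + 1)) dy + ∫(-4/(y**2 + 1)) dy.
Step 5. Evaluate the standard form [assuming y > -1]: now -4*y**3*log(y)/3 + 4*y**3/9 - 3*log(y + 1) + ∫(2/(y - 3)) dy + ∫(3/(y - 1)) dy + ∫(-4/(y**2 + 1)) dy.
Step 6. Evaluate the standard form [assuming y > 1]: now -4*y**3*log(y)/3 + 4*y**3/9 + 3*log(y - 1) - 3*log(y + 1) + ∫(2/(y - 3)) dy + ∫(-4/(y**2 + 1)) dy.
Step 7. Evaluate the standard form [assuming y > 3]: now -4*y**3*log(y)/3 + 4*y**3/9 + 2*log(y - 3) + 3*log(y - 1) - 3*log(y + 1) + ∫(-4/(y**2 + 1)) dy.
Step 8. Evaluate the standard form: now -4*y**3*log(y)/3 + 4*y**3/9 + 2*log(y - 3) + 3*log(y - 1) - 3*log(y + 1) - 4*atan(y).
Answer: -4*y**3*log(y)/3 + 4*y**3/9 + 2*log(y - 3) + 3*log(y - 1) - 3*log(y + 1) - 4*atan(y).


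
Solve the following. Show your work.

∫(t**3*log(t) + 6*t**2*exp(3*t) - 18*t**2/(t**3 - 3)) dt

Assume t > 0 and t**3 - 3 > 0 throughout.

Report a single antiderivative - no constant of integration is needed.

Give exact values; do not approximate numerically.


Step 1. Rewrite: now ∫(-18*t**2/(t**3 - 3)) dt + ∫(6*t**2*exp(3*t)) dt + ∫(t**3*log(t)) dt.
Step 2. Integrate ∫(6*t**2*exp(3*t)) dt by parts with u = t**2, dv = (6*exp(3*t)) dt, so v = 2*exp(3*t): now 2*t**2*exp(3*t) + ∫(-4*t*exp(3*t)) dt + ∫(-18*t**2/(t**3 - 3)) dt + ∫(t**3*log(t)) dt.
Step 3. Integrate ∫(-4*t*exp(3*t)) dt by parts with u = t, dv = (-4*exp(3*t)) dt, so v = -4*exp(3*t)/3: now 2*t**2*exp(3*t) - 4*t*exp(3*t)/3 + ∫(-18*t**2/(t**3 - 3)) dt + ∫(t**3*log(t)) dt + ∫(4*exp(3*t)/3) dt.
Step 4. Evaluate the standard form: now 2*t**2*exp(3*t) - 4*t*exp(3*t)/3 + 4*exp(3*t)/9 + ∫(-18*t**2/(t**3 - 3)) dt + ∫(t**3*log(t)) dt.
Step 5. Integrate ∫(t**3*log(t)) dt by parts with u = log(t), dv = (t**3) dt, so v = t**4/4 [assuming t > 0]: now t**4*log(t)/4 + 2*t**2*exp(3*t) - 4*t*exp(3*t)/3 + 4*exp(3*t)/9 + ∫(-t**3/4) dt + ∫(-18*t**2/(t**3 - 3)) dt.
Step 6. Evaluate the standard form: now t**4*log(t)/4 - t**4/16 + 2*t**2*exp(3*t) - 4*t*exp(3*t)/3 + 4*exp(3*t)/9 + ∫(-18*t**2/(t**3 - 3)) dt.
Step 7. Substitute u = t**3 - 3, turning ∫(-18*t**2/(t**3 - 3)) dt into ∫(-6/u) du: now t**4*log(t)/4 - t**4/16 + 2*t**2*exp(3*t) - 4*t*exp(3*t)/3 + 4*exp(3*t)/9 + ∫(-6/u) du.
Step 8. Evaluate the standard form [assuming u > 0]: now t**4*log(t)/4 - t**4/16 + 2*t**2*exp(3*t) - 4*t*exp(3*t)/3 + 4*exp(3*t)/9 - 6*log(u).
Step 9. Substitute back u = t**3 - 3: now t**4*log(t)/4 - t**4/16 + 2*t**2*exp(3*t) - 4*t*exp(3*t)/3 + 4*exp(3*t)/9 - 6*log(t**3 - 3).
Answer: t**4*log(t)/4 - t**4/16 + 2*t**2*exp(3*t) - 4*t*exp(3*t)/3 + 4*exp(3*t)/9 - 6*log(t**3 - 3).


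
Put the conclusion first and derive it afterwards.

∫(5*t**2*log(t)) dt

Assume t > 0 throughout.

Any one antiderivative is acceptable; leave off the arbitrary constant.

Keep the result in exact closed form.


The answer is 5*t**3*log(t)/3 - 5*t**3/9.
Step 1. Integrate ∫(5*t**2*log(t)) dt by parts with u = log(t), dv = (5*t**2) dt, so v = 5*t**3/3 [assuming t > 0]: now 5*t**3*log(t)/3 + ∫(-5*t**2/3) dt.
Step 2. Evaluate the standard form: now 5*t**3*log(t)/3 - 5*t**3/9.
Answer: 5*t**3*log(t)/3 - 5*t**3/9.


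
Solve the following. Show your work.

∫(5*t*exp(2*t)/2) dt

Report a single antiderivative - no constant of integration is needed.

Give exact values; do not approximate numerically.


Step 1. Integrate ∫(5*t*exp(2*t)/2) dt by parts with u = t, dv = (5*exp(2*t)/2) dt, so v = 5*exp(2*t)/4: now 5*t*exp(2*t)/4 + ∫(-5*exp(2*t)/4) dt.
Step 2. Evaluate the standard form: now 5*t*exp(2*t)/4 - 5*exp(2*t)/8.
Answer: 5*t*exp(2*t)/4 - 5*exp(2*t)/8.


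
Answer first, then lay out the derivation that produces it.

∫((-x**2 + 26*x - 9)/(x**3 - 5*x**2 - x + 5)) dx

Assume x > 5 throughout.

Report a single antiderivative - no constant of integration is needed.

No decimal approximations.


The answer is 4*log(x - 5) - 2*log(x - 1) - 3*log(x + 1).
Step 1. Decompose ∫((-x**2 + 26*x - 9)/(x**3 - 5*x**2 - x + 5)) dx by partial fractions, (-x**2 + 26*x - 9)/(x**3 - 5*x**2 - x + 5) = -3/(x + 1) - 2/(x - 1) + 4/(x - 5): now ∫(4/(x - 5)) dx + ∫(-2/(x - 1)) dx + ∫(-3/(x + 1)) dx.
Step 2. Evaluate the standard form [assuming x > 1]: now -2*log(x - 1) + ∫(4/(x - 5)) dx + ∫(-3/(x + 1)) dx.
Step 3. Evaluate the standard form [assuming x > -1]: now -2*log(x - 1) - 3*log(x + 1) + ∫(4/(x - 5)) dx.
Step 4. Evaluate the standard form [assuming x > 5]: now 4*log(x - 5) - 2*log(x - 1) - 3*log(x + 1).
Answer: 4*log(x - 5) - 2*log(x - 1) - 3*log(x + 1).


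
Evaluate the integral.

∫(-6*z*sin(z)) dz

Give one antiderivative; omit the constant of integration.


Answer: 6*z*cos(z) - 6*sin(z).


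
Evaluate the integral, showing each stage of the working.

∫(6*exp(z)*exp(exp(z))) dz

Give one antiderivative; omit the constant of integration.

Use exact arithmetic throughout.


Step 1. Substitute u = exp(z), turning ∫(6*exp(z)*exp(exp(z))) dz into ∫(6*exp(u)) du: now ∫(6*exp(u)) du.
Step 2. Evaluate the standard form: now 6*exp(u).
Step 3. Substitute back u = exp(z): now 6*exp(exp(z)).
Answer: 6*exp(exp(z)).


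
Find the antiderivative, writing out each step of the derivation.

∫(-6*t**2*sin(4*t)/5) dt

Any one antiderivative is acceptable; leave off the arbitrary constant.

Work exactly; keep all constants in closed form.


Step 1. Integrate ∫(-6*t**2*sin(4*t)/5) dt by parts with u = t**2, dv = (-6*sin(4*t)/5) dt, so v = 3*cos(4*t)/10: now 3*t**2*cos(4*t)/10 + ∫(-3*t*cos(4*t)/5) dt.
Step 2. Integrate ∫(-3*t*cos(4*t)/5) dt by parts with u = t, dv = (-3*cos(4*t)/5) dt, so v = -3*sin(4*t)/20: now 3*t**2*cos(4*t)/10 - 3*t*sin(4*t)/20 + ∫(3*sin(4*t)/20) dt.
Step 3. Evaluate the standard form: now 3*t**2*cos(4*t)/10 - 3*t*sin(4*t)/20 - 3*cos(4*t)/80.
Answer: 3*t**2*cos(4*t)/10 - 3*t*sin(4*t)/20 - 3*cos(4*t)/80.


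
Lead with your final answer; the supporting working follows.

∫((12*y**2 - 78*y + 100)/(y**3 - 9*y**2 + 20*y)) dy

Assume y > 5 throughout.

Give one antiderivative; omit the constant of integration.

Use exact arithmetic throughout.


The answer is 5*log(y) + 2*log(y - 5) + 5*log(y - 4).
Step 1. Decompose ∫((12*y**2 - 78*y + 100)/(y**3 - 9*y**2 + 20*y)) dy by partial fractions, (12*y**2 - 78*y + 100)/(y**3 - 9*y**2 + 20*y) = 5/(y - 4) + 2/(y - 5) + 5/y: now ∫(5/y) dy + ∫(2/(y - 5)) dy + ∫(5/(y - 4)) dy.
Step 2. Evaluate the standard form [assuming y > 0]: now 5*log(y) + ∫(2/(y - 5)) dy + ∫(5/(y - 4)) dy.
Step 3. Evaluate the standard form [assuming y > 5]: now 5*log(y) + 2*log(y - 5) + ∫(5/(y - 4)) dy.
Step 4. Evaluate the standard form [assuming y > 4]: now 5*log(y) + 2*log(y - 5) + 5*log(y - 4).
Answer: 5*log(y) + 2*log(y - 5) + 5*log(y - 4).


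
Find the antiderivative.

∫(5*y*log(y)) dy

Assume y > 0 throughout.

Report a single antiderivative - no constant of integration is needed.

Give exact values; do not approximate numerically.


Answer: 5*y**2*log(y)/2 - 5*y**2/4.


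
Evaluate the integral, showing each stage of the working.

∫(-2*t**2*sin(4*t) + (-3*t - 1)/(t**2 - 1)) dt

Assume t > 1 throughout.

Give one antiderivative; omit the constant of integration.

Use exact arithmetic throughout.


Step 1. Rewrite: now ∫(-2*t**2*sin(4*t)) dt + ∫((-3*t - 1)/(t**2 - 1)) dt.
Step 2. Integrate ∫(-2*t**2*sin(4*t)) dt by parts with u = t**2, dv = (-2*sin(4*t)) dt, so v = cos(4*t)/2: now t**2*cos(4*t)/2 + ∫(-t*cos(4*t)) dt + ∫((-3*t - 1)/(t**2 - 1)) dt.
Step 3. Integrate ∫(-t*cos(4*t)) dt by parts with u = t, dv = (-cos(4*t)) dt, so v = -sin(4*t)/4: now t**2*cos(4*t)/2 - t*sin(4*t)/4 + ∫((-3*t - 1)/(t**2 - 1)) dt + ∫(sin(4*t)/4) dt.
Step 4. Evaluate the standard form: now t**2*cos(4*t)/2 - t*sin(4*t)/4 - cos(4*t)/16 + ∫((-3*t - 1)/(t**2 - 1)) dt.
Step 5. Decompose ∫((-3*t - 1)/(t**2 - 1)) dt by partial fractions, (-3*t - 1)/(t**2 - 1) = -1/(t + 1) - 2/(t - 1): now t**2*cos(4*t)/2 - t*sin(4*t)/4 - cos(4*t)/16 + ∫(-2/(t - 1)) dt + ∫(-1/(t + 1)) dt.
Step 6. Evaluate the standard form [assuming t > -1]: now t**2*cos(4*t)/2 - t*sin(4*t)/4 - log(t + 1) - cos(4*t)/16 + ∫(-2/(t - 1)) dt.
Step 7. Evaluate the standard form [assuming t > 1]: now t**2*cos(4*t)/2 - t*sin(4*t)/4 - 2*log(t - 1) - log(t + 1) - cos(4*t)/16.
Answer: t**2*cos(4*t)/2 - t*sin(4*t)/4 - 2*log(t - 1) - log(t + 1) - cos(4*t)/16.


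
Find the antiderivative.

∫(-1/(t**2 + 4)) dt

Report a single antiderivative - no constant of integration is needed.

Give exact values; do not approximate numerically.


Answer: -atan(t/2)/2.


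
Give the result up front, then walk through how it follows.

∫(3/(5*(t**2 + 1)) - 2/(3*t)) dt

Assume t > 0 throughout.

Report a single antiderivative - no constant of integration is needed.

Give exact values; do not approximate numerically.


The answer is -2*log(t)/3 + 3*atan(t)/5.
Step 1. Rewrite: now ∫(-2/(3*t)) dt + ∫(3/(5*(t**2 + 1))) dt.
Step 2. Evaluate the standard form: now 3*atan(t)/5 + ∫(-2/(3*t)) dt.
Step 3. Evaluate the standard form [assuming t > 0]: now -2*log(t)/3 + 3*atan(t)/5.
Answer: -2*log(t)/3 + 3*atan(t)/5.
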